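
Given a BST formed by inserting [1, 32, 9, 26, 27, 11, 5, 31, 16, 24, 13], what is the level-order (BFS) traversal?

Tree insertion order: [1, 32, 9, 26, 27, 11, 5, 31, 16, 24, 13]
Tree (level-order array): [1, None, 32, 9, None, 5, 26, None, None, 11, 27, None, 16, None, 31, 13, 24]
BFS from the root, enqueuing left then right child of each popped node:
  queue [1] -> pop 1, enqueue [32], visited so far: [1]
  queue [32] -> pop 32, enqueue [9], visited so far: [1, 32]
  queue [9] -> pop 9, enqueue [5, 26], visited so far: [1, 32, 9]
  queue [5, 26] -> pop 5, enqueue [none], visited so far: [1, 32, 9, 5]
  queue [26] -> pop 26, enqueue [11, 27], visited so far: [1, 32, 9, 5, 26]
  queue [11, 27] -> pop 11, enqueue [16], visited so far: [1, 32, 9, 5, 26, 11]
  queue [27, 16] -> pop 27, enqueue [31], visited so far: [1, 32, 9, 5, 26, 11, 27]
  queue [16, 31] -> pop 16, enqueue [13, 24], visited so far: [1, 32, 9, 5, 26, 11, 27, 16]
  queue [31, 13, 24] -> pop 31, enqueue [none], visited so far: [1, 32, 9, 5, 26, 11, 27, 16, 31]
  queue [13, 24] -> pop 13, enqueue [none], visited so far: [1, 32, 9, 5, 26, 11, 27, 16, 31, 13]
  queue [24] -> pop 24, enqueue [none], visited so far: [1, 32, 9, 5, 26, 11, 27, 16, 31, 13, 24]
Result: [1, 32, 9, 5, 26, 11, 27, 16, 31, 13, 24]


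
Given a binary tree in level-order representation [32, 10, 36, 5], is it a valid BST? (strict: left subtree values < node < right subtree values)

Level-order array: [32, 10, 36, 5]
Validate using subtree bounds (lo, hi): at each node, require lo < value < hi,
then recurse left with hi=value and right with lo=value.
Preorder trace (stopping at first violation):
  at node 32 with bounds (-inf, +inf): OK
  at node 10 with bounds (-inf, 32): OK
  at node 5 with bounds (-inf, 10): OK
  at node 36 with bounds (32, +inf): OK
No violation found at any node.
Result: Valid BST


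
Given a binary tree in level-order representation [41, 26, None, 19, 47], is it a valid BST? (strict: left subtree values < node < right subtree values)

Level-order array: [41, 26, None, 19, 47]
Validate using subtree bounds (lo, hi): at each node, require lo < value < hi,
then recurse left with hi=value and right with lo=value.
Preorder trace (stopping at first violation):
  at node 41 with bounds (-inf, +inf): OK
  at node 26 with bounds (-inf, 41): OK
  at node 19 with bounds (-inf, 26): OK
  at node 47 with bounds (26, 41): VIOLATION
Node 47 violates its bound: not (26 < 47 < 41).
Result: Not a valid BST


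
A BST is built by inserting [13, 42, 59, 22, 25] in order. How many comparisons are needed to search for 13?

Search path for 13: 13
Found: True
Comparisons: 1


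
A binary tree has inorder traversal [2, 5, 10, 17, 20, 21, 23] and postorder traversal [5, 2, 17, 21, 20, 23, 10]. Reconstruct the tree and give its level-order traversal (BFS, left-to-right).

Inorder:   [2, 5, 10, 17, 20, 21, 23]
Postorder: [5, 2, 17, 21, 20, 23, 10]
Algorithm: postorder visits root last, so walk postorder right-to-left;
each value is the root of the current inorder slice — split it at that
value, recurse on the right subtree first, then the left.
Recursive splits:
  root=10; inorder splits into left=[2, 5], right=[17, 20, 21, 23]
  root=23; inorder splits into left=[17, 20, 21], right=[]
  root=20; inorder splits into left=[17], right=[21]
  root=21; inorder splits into left=[], right=[]
  root=17; inorder splits into left=[], right=[]
  root=2; inorder splits into left=[], right=[5]
  root=5; inorder splits into left=[], right=[]
Reconstructed level-order: [10, 2, 23, 5, 20, 17, 21]


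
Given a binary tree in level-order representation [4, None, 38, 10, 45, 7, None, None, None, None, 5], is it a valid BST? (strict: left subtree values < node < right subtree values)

Level-order array: [4, None, 38, 10, 45, 7, None, None, None, None, 5]
Validate using subtree bounds (lo, hi): at each node, require lo < value < hi,
then recurse left with hi=value and right with lo=value.
Preorder trace (stopping at first violation):
  at node 4 with bounds (-inf, +inf): OK
  at node 38 with bounds (4, +inf): OK
  at node 10 with bounds (4, 38): OK
  at node 7 with bounds (4, 10): OK
  at node 5 with bounds (7, 10): VIOLATION
Node 5 violates its bound: not (7 < 5 < 10).
Result: Not a valid BST


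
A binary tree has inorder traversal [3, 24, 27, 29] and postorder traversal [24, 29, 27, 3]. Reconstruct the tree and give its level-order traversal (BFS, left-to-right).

Inorder:   [3, 24, 27, 29]
Postorder: [24, 29, 27, 3]
Algorithm: postorder visits root last, so walk postorder right-to-left;
each value is the root of the current inorder slice — split it at that
value, recurse on the right subtree first, then the left.
Recursive splits:
  root=3; inorder splits into left=[], right=[24, 27, 29]
  root=27; inorder splits into left=[24], right=[29]
  root=29; inorder splits into left=[], right=[]
  root=24; inorder splits into left=[], right=[]
Reconstructed level-order: [3, 27, 24, 29]


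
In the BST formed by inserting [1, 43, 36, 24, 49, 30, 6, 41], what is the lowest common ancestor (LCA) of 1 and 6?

Tree insertion order: [1, 43, 36, 24, 49, 30, 6, 41]
Tree (level-order array): [1, None, 43, 36, 49, 24, 41, None, None, 6, 30]
In a BST, the LCA of p=1, q=6 is the first node v on the
root-to-leaf path with p <= v <= q (go left if both < v, right if both > v).
Walk from root:
  at 1: 1 <= 1 <= 6, this is the LCA
LCA = 1


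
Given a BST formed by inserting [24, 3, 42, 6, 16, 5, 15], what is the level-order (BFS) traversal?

Tree insertion order: [24, 3, 42, 6, 16, 5, 15]
Tree (level-order array): [24, 3, 42, None, 6, None, None, 5, 16, None, None, 15]
BFS from the root, enqueuing left then right child of each popped node:
  queue [24] -> pop 24, enqueue [3, 42], visited so far: [24]
  queue [3, 42] -> pop 3, enqueue [6], visited so far: [24, 3]
  queue [42, 6] -> pop 42, enqueue [none], visited so far: [24, 3, 42]
  queue [6] -> pop 6, enqueue [5, 16], visited so far: [24, 3, 42, 6]
  queue [5, 16] -> pop 5, enqueue [none], visited so far: [24, 3, 42, 6, 5]
  queue [16] -> pop 16, enqueue [15], visited so far: [24, 3, 42, 6, 5, 16]
  queue [15] -> pop 15, enqueue [none], visited so far: [24, 3, 42, 6, 5, 16, 15]
Result: [24, 3, 42, 6, 5, 16, 15]


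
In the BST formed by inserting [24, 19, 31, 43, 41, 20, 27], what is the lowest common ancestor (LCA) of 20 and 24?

Tree insertion order: [24, 19, 31, 43, 41, 20, 27]
Tree (level-order array): [24, 19, 31, None, 20, 27, 43, None, None, None, None, 41]
In a BST, the LCA of p=20, q=24 is the first node v on the
root-to-leaf path with p <= v <= q (go left if both < v, right if both > v).
Walk from root:
  at 24: 20 <= 24 <= 24, this is the LCA
LCA = 24


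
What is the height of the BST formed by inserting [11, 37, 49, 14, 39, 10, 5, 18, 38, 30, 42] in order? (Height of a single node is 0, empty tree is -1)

Insertion order: [11, 37, 49, 14, 39, 10, 5, 18, 38, 30, 42]
Tree (level-order array): [11, 10, 37, 5, None, 14, 49, None, None, None, 18, 39, None, None, 30, 38, 42]
Compute height bottom-up (empty subtree = -1):
  height(5) = 1 + max(-1, -1) = 0
  height(10) = 1 + max(0, -1) = 1
  height(30) = 1 + max(-1, -1) = 0
  height(18) = 1 + max(-1, 0) = 1
  height(14) = 1 + max(-1, 1) = 2
  height(38) = 1 + max(-1, -1) = 0
  height(42) = 1 + max(-1, -1) = 0
  height(39) = 1 + max(0, 0) = 1
  height(49) = 1 + max(1, -1) = 2
  height(37) = 1 + max(2, 2) = 3
  height(11) = 1 + max(1, 3) = 4
Height = 4


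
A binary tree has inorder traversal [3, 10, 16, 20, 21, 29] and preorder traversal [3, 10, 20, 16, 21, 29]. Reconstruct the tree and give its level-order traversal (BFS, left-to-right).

Inorder:  [3, 10, 16, 20, 21, 29]
Preorder: [3, 10, 20, 16, 21, 29]
Algorithm: preorder visits root first, so consume preorder in order;
for each root, split the current inorder slice at that value into
left-subtree inorder and right-subtree inorder, then recurse.
Recursive splits:
  root=3; inorder splits into left=[], right=[10, 16, 20, 21, 29]
  root=10; inorder splits into left=[], right=[16, 20, 21, 29]
  root=20; inorder splits into left=[16], right=[21, 29]
  root=16; inorder splits into left=[], right=[]
  root=21; inorder splits into left=[], right=[29]
  root=29; inorder splits into left=[], right=[]
Reconstructed level-order: [3, 10, 20, 16, 21, 29]


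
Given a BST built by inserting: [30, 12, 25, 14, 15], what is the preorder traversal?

Tree insertion order: [30, 12, 25, 14, 15]
Tree (level-order array): [30, 12, None, None, 25, 14, None, None, 15]
Preorder traversal: [30, 12, 25, 14, 15]


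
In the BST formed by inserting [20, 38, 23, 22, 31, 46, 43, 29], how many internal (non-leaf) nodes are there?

Tree built from: [20, 38, 23, 22, 31, 46, 43, 29]
Tree (level-order array): [20, None, 38, 23, 46, 22, 31, 43, None, None, None, 29]
Rule: An internal node has at least one child.
Per-node child counts:
  node 20: 1 child(ren)
  node 38: 2 child(ren)
  node 23: 2 child(ren)
  node 22: 0 child(ren)
  node 31: 1 child(ren)
  node 29: 0 child(ren)
  node 46: 1 child(ren)
  node 43: 0 child(ren)
Matching nodes: [20, 38, 23, 31, 46]
Count of internal (non-leaf) nodes: 5


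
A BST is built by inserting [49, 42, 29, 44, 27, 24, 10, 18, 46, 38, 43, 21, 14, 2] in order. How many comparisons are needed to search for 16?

Search path for 16: 49 -> 42 -> 29 -> 27 -> 24 -> 10 -> 18 -> 14
Found: False
Comparisons: 8


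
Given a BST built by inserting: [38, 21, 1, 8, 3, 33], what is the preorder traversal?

Tree insertion order: [38, 21, 1, 8, 3, 33]
Tree (level-order array): [38, 21, None, 1, 33, None, 8, None, None, 3]
Preorder traversal: [38, 21, 1, 8, 3, 33]


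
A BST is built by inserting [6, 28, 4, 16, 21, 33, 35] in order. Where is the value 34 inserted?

Starting tree (level order): [6, 4, 28, None, None, 16, 33, None, 21, None, 35]
Insertion path: 6 -> 28 -> 33 -> 35
Result: insert 34 as left child of 35
Final tree (level order): [6, 4, 28, None, None, 16, 33, None, 21, None, 35, None, None, 34]


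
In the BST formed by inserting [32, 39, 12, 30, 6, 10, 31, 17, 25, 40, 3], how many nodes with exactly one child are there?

Tree built from: [32, 39, 12, 30, 6, 10, 31, 17, 25, 40, 3]
Tree (level-order array): [32, 12, 39, 6, 30, None, 40, 3, 10, 17, 31, None, None, None, None, None, None, None, 25]
Rule: These are nodes with exactly 1 non-null child.
Per-node child counts:
  node 32: 2 child(ren)
  node 12: 2 child(ren)
  node 6: 2 child(ren)
  node 3: 0 child(ren)
  node 10: 0 child(ren)
  node 30: 2 child(ren)
  node 17: 1 child(ren)
  node 25: 0 child(ren)
  node 31: 0 child(ren)
  node 39: 1 child(ren)
  node 40: 0 child(ren)
Matching nodes: [17, 39]
Count of nodes with exactly one child: 2


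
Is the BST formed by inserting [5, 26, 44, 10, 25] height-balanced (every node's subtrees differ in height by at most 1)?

Tree (level-order array): [5, None, 26, 10, 44, None, 25]
Definition: a tree is height-balanced if, at every node, |h(left) - h(right)| <= 1 (empty subtree has height -1).
Bottom-up per-node check:
  node 25: h_left=-1, h_right=-1, diff=0 [OK], height=0
  node 10: h_left=-1, h_right=0, diff=1 [OK], height=1
  node 44: h_left=-1, h_right=-1, diff=0 [OK], height=0
  node 26: h_left=1, h_right=0, diff=1 [OK], height=2
  node 5: h_left=-1, h_right=2, diff=3 [FAIL (|-1-2|=3 > 1)], height=3
Node 5 violates the condition: |-1 - 2| = 3 > 1.
Result: Not balanced


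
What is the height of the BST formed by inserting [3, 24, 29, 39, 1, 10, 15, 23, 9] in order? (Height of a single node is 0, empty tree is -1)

Insertion order: [3, 24, 29, 39, 1, 10, 15, 23, 9]
Tree (level-order array): [3, 1, 24, None, None, 10, 29, 9, 15, None, 39, None, None, None, 23]
Compute height bottom-up (empty subtree = -1):
  height(1) = 1 + max(-1, -1) = 0
  height(9) = 1 + max(-1, -1) = 0
  height(23) = 1 + max(-1, -1) = 0
  height(15) = 1 + max(-1, 0) = 1
  height(10) = 1 + max(0, 1) = 2
  height(39) = 1 + max(-1, -1) = 0
  height(29) = 1 + max(-1, 0) = 1
  height(24) = 1 + max(2, 1) = 3
  height(3) = 1 + max(0, 3) = 4
Height = 4


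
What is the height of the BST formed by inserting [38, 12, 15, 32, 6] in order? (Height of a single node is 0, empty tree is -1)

Insertion order: [38, 12, 15, 32, 6]
Tree (level-order array): [38, 12, None, 6, 15, None, None, None, 32]
Compute height bottom-up (empty subtree = -1):
  height(6) = 1 + max(-1, -1) = 0
  height(32) = 1 + max(-1, -1) = 0
  height(15) = 1 + max(-1, 0) = 1
  height(12) = 1 + max(0, 1) = 2
  height(38) = 1 + max(2, -1) = 3
Height = 3


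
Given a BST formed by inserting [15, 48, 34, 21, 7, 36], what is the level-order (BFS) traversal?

Tree insertion order: [15, 48, 34, 21, 7, 36]
Tree (level-order array): [15, 7, 48, None, None, 34, None, 21, 36]
BFS from the root, enqueuing left then right child of each popped node:
  queue [15] -> pop 15, enqueue [7, 48], visited so far: [15]
  queue [7, 48] -> pop 7, enqueue [none], visited so far: [15, 7]
  queue [48] -> pop 48, enqueue [34], visited so far: [15, 7, 48]
  queue [34] -> pop 34, enqueue [21, 36], visited so far: [15, 7, 48, 34]
  queue [21, 36] -> pop 21, enqueue [none], visited so far: [15, 7, 48, 34, 21]
  queue [36] -> pop 36, enqueue [none], visited so far: [15, 7, 48, 34, 21, 36]
Result: [15, 7, 48, 34, 21, 36]


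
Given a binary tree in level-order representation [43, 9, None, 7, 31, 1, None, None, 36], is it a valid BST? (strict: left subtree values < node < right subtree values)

Level-order array: [43, 9, None, 7, 31, 1, None, None, 36]
Validate using subtree bounds (lo, hi): at each node, require lo < value < hi,
then recurse left with hi=value and right with lo=value.
Preorder trace (stopping at first violation):
  at node 43 with bounds (-inf, +inf): OK
  at node 9 with bounds (-inf, 43): OK
  at node 7 with bounds (-inf, 9): OK
  at node 1 with bounds (-inf, 7): OK
  at node 31 with bounds (9, 43): OK
  at node 36 with bounds (31, 43): OK
No violation found at any node.
Result: Valid BST


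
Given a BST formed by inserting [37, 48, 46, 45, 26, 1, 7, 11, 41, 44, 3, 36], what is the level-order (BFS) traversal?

Tree insertion order: [37, 48, 46, 45, 26, 1, 7, 11, 41, 44, 3, 36]
Tree (level-order array): [37, 26, 48, 1, 36, 46, None, None, 7, None, None, 45, None, 3, 11, 41, None, None, None, None, None, None, 44]
BFS from the root, enqueuing left then right child of each popped node:
  queue [37] -> pop 37, enqueue [26, 48], visited so far: [37]
  queue [26, 48] -> pop 26, enqueue [1, 36], visited so far: [37, 26]
  queue [48, 1, 36] -> pop 48, enqueue [46], visited so far: [37, 26, 48]
  queue [1, 36, 46] -> pop 1, enqueue [7], visited so far: [37, 26, 48, 1]
  queue [36, 46, 7] -> pop 36, enqueue [none], visited so far: [37, 26, 48, 1, 36]
  queue [46, 7] -> pop 46, enqueue [45], visited so far: [37, 26, 48, 1, 36, 46]
  queue [7, 45] -> pop 7, enqueue [3, 11], visited so far: [37, 26, 48, 1, 36, 46, 7]
  queue [45, 3, 11] -> pop 45, enqueue [41], visited so far: [37, 26, 48, 1, 36, 46, 7, 45]
  queue [3, 11, 41] -> pop 3, enqueue [none], visited so far: [37, 26, 48, 1, 36, 46, 7, 45, 3]
  queue [11, 41] -> pop 11, enqueue [none], visited so far: [37, 26, 48, 1, 36, 46, 7, 45, 3, 11]
  queue [41] -> pop 41, enqueue [44], visited so far: [37, 26, 48, 1, 36, 46, 7, 45, 3, 11, 41]
  queue [44] -> pop 44, enqueue [none], visited so far: [37, 26, 48, 1, 36, 46, 7, 45, 3, 11, 41, 44]
Result: [37, 26, 48, 1, 36, 46, 7, 45, 3, 11, 41, 44]


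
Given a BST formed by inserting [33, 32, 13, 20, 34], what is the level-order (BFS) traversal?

Tree insertion order: [33, 32, 13, 20, 34]
Tree (level-order array): [33, 32, 34, 13, None, None, None, None, 20]
BFS from the root, enqueuing left then right child of each popped node:
  queue [33] -> pop 33, enqueue [32, 34], visited so far: [33]
  queue [32, 34] -> pop 32, enqueue [13], visited so far: [33, 32]
  queue [34, 13] -> pop 34, enqueue [none], visited so far: [33, 32, 34]
  queue [13] -> pop 13, enqueue [20], visited so far: [33, 32, 34, 13]
  queue [20] -> pop 20, enqueue [none], visited so far: [33, 32, 34, 13, 20]
Result: [33, 32, 34, 13, 20]


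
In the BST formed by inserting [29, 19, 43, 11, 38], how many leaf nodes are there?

Tree built from: [29, 19, 43, 11, 38]
Tree (level-order array): [29, 19, 43, 11, None, 38]
Rule: A leaf has 0 children.
Per-node child counts:
  node 29: 2 child(ren)
  node 19: 1 child(ren)
  node 11: 0 child(ren)
  node 43: 1 child(ren)
  node 38: 0 child(ren)
Matching nodes: [11, 38]
Count of leaf nodes: 2


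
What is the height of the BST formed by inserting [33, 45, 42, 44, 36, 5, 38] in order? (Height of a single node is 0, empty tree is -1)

Insertion order: [33, 45, 42, 44, 36, 5, 38]
Tree (level-order array): [33, 5, 45, None, None, 42, None, 36, 44, None, 38]
Compute height bottom-up (empty subtree = -1):
  height(5) = 1 + max(-1, -1) = 0
  height(38) = 1 + max(-1, -1) = 0
  height(36) = 1 + max(-1, 0) = 1
  height(44) = 1 + max(-1, -1) = 0
  height(42) = 1 + max(1, 0) = 2
  height(45) = 1 + max(2, -1) = 3
  height(33) = 1 + max(0, 3) = 4
Height = 4


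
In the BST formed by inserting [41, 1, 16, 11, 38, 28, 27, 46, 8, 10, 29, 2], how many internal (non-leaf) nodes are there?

Tree built from: [41, 1, 16, 11, 38, 28, 27, 46, 8, 10, 29, 2]
Tree (level-order array): [41, 1, 46, None, 16, None, None, 11, 38, 8, None, 28, None, 2, 10, 27, 29]
Rule: An internal node has at least one child.
Per-node child counts:
  node 41: 2 child(ren)
  node 1: 1 child(ren)
  node 16: 2 child(ren)
  node 11: 1 child(ren)
  node 8: 2 child(ren)
  node 2: 0 child(ren)
  node 10: 0 child(ren)
  node 38: 1 child(ren)
  node 28: 2 child(ren)
  node 27: 0 child(ren)
  node 29: 0 child(ren)
  node 46: 0 child(ren)
Matching nodes: [41, 1, 16, 11, 8, 38, 28]
Count of internal (non-leaf) nodes: 7


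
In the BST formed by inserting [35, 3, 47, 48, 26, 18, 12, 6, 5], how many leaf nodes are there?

Tree built from: [35, 3, 47, 48, 26, 18, 12, 6, 5]
Tree (level-order array): [35, 3, 47, None, 26, None, 48, 18, None, None, None, 12, None, 6, None, 5]
Rule: A leaf has 0 children.
Per-node child counts:
  node 35: 2 child(ren)
  node 3: 1 child(ren)
  node 26: 1 child(ren)
  node 18: 1 child(ren)
  node 12: 1 child(ren)
  node 6: 1 child(ren)
  node 5: 0 child(ren)
  node 47: 1 child(ren)
  node 48: 0 child(ren)
Matching nodes: [5, 48]
Count of leaf nodes: 2


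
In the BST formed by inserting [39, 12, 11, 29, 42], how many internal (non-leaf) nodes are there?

Tree built from: [39, 12, 11, 29, 42]
Tree (level-order array): [39, 12, 42, 11, 29]
Rule: An internal node has at least one child.
Per-node child counts:
  node 39: 2 child(ren)
  node 12: 2 child(ren)
  node 11: 0 child(ren)
  node 29: 0 child(ren)
  node 42: 0 child(ren)
Matching nodes: [39, 12]
Count of internal (non-leaf) nodes: 2


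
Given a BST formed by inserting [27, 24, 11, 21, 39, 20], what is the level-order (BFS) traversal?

Tree insertion order: [27, 24, 11, 21, 39, 20]
Tree (level-order array): [27, 24, 39, 11, None, None, None, None, 21, 20]
BFS from the root, enqueuing left then right child of each popped node:
  queue [27] -> pop 27, enqueue [24, 39], visited so far: [27]
  queue [24, 39] -> pop 24, enqueue [11], visited so far: [27, 24]
  queue [39, 11] -> pop 39, enqueue [none], visited so far: [27, 24, 39]
  queue [11] -> pop 11, enqueue [21], visited so far: [27, 24, 39, 11]
  queue [21] -> pop 21, enqueue [20], visited so far: [27, 24, 39, 11, 21]
  queue [20] -> pop 20, enqueue [none], visited so far: [27, 24, 39, 11, 21, 20]
Result: [27, 24, 39, 11, 21, 20]


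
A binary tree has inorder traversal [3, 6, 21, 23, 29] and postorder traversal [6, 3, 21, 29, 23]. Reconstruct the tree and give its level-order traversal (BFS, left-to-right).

Inorder:   [3, 6, 21, 23, 29]
Postorder: [6, 3, 21, 29, 23]
Algorithm: postorder visits root last, so walk postorder right-to-left;
each value is the root of the current inorder slice — split it at that
value, recurse on the right subtree first, then the left.
Recursive splits:
  root=23; inorder splits into left=[3, 6, 21], right=[29]
  root=29; inorder splits into left=[], right=[]
  root=21; inorder splits into left=[3, 6], right=[]
  root=3; inorder splits into left=[], right=[6]
  root=6; inorder splits into left=[], right=[]
Reconstructed level-order: [23, 21, 29, 3, 6]


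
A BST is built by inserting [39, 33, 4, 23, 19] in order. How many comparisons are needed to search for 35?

Search path for 35: 39 -> 33
Found: False
Comparisons: 2


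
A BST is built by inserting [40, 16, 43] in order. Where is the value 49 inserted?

Starting tree (level order): [40, 16, 43]
Insertion path: 40 -> 43
Result: insert 49 as right child of 43
Final tree (level order): [40, 16, 43, None, None, None, 49]


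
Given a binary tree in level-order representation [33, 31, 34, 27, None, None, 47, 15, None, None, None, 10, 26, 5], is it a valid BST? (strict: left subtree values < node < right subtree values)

Level-order array: [33, 31, 34, 27, None, None, 47, 15, None, None, None, 10, 26, 5]
Validate using subtree bounds (lo, hi): at each node, require lo < value < hi,
then recurse left with hi=value and right with lo=value.
Preorder trace (stopping at first violation):
  at node 33 with bounds (-inf, +inf): OK
  at node 31 with bounds (-inf, 33): OK
  at node 27 with bounds (-inf, 31): OK
  at node 15 with bounds (-inf, 27): OK
  at node 10 with bounds (-inf, 15): OK
  at node 5 with bounds (-inf, 10): OK
  at node 26 with bounds (15, 27): OK
  at node 34 with bounds (33, +inf): OK
  at node 47 with bounds (34, +inf): OK
No violation found at any node.
Result: Valid BST


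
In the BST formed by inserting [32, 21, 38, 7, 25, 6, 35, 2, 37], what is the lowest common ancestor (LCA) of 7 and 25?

Tree insertion order: [32, 21, 38, 7, 25, 6, 35, 2, 37]
Tree (level-order array): [32, 21, 38, 7, 25, 35, None, 6, None, None, None, None, 37, 2]
In a BST, the LCA of p=7, q=25 is the first node v on the
root-to-leaf path with p <= v <= q (go left if both < v, right if both > v).
Walk from root:
  at 32: both 7 and 25 < 32, go left
  at 21: 7 <= 21 <= 25, this is the LCA
LCA = 21


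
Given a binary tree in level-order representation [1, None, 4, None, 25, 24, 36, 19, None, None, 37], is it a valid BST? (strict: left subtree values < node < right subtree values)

Level-order array: [1, None, 4, None, 25, 24, 36, 19, None, None, 37]
Validate using subtree bounds (lo, hi): at each node, require lo < value < hi,
then recurse left with hi=value and right with lo=value.
Preorder trace (stopping at first violation):
  at node 1 with bounds (-inf, +inf): OK
  at node 4 with bounds (1, +inf): OK
  at node 25 with bounds (4, +inf): OK
  at node 24 with bounds (4, 25): OK
  at node 19 with bounds (4, 24): OK
  at node 36 with bounds (25, +inf): OK
  at node 37 with bounds (36, +inf): OK
No violation found at any node.
Result: Valid BST


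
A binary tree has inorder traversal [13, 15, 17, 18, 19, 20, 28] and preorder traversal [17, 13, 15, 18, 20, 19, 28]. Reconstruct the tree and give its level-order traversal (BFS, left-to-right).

Inorder:  [13, 15, 17, 18, 19, 20, 28]
Preorder: [17, 13, 15, 18, 20, 19, 28]
Algorithm: preorder visits root first, so consume preorder in order;
for each root, split the current inorder slice at that value into
left-subtree inorder and right-subtree inorder, then recurse.
Recursive splits:
  root=17; inorder splits into left=[13, 15], right=[18, 19, 20, 28]
  root=13; inorder splits into left=[], right=[15]
  root=15; inorder splits into left=[], right=[]
  root=18; inorder splits into left=[], right=[19, 20, 28]
  root=20; inorder splits into left=[19], right=[28]
  root=19; inorder splits into left=[], right=[]
  root=28; inorder splits into left=[], right=[]
Reconstructed level-order: [17, 13, 18, 15, 20, 19, 28]


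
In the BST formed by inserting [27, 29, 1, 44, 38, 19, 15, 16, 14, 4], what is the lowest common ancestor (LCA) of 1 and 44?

Tree insertion order: [27, 29, 1, 44, 38, 19, 15, 16, 14, 4]
Tree (level-order array): [27, 1, 29, None, 19, None, 44, 15, None, 38, None, 14, 16, None, None, 4]
In a BST, the LCA of p=1, q=44 is the first node v on the
root-to-leaf path with p <= v <= q (go left if both < v, right if both > v).
Walk from root:
  at 27: 1 <= 27 <= 44, this is the LCA
LCA = 27


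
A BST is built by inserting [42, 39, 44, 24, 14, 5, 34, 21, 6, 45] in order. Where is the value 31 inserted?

Starting tree (level order): [42, 39, 44, 24, None, None, 45, 14, 34, None, None, 5, 21, None, None, None, 6]
Insertion path: 42 -> 39 -> 24 -> 34
Result: insert 31 as left child of 34
Final tree (level order): [42, 39, 44, 24, None, None, 45, 14, 34, None, None, 5, 21, 31, None, None, 6]


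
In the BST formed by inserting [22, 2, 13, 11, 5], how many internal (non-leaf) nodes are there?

Tree built from: [22, 2, 13, 11, 5]
Tree (level-order array): [22, 2, None, None, 13, 11, None, 5]
Rule: An internal node has at least one child.
Per-node child counts:
  node 22: 1 child(ren)
  node 2: 1 child(ren)
  node 13: 1 child(ren)
  node 11: 1 child(ren)
  node 5: 0 child(ren)
Matching nodes: [22, 2, 13, 11]
Count of internal (non-leaf) nodes: 4


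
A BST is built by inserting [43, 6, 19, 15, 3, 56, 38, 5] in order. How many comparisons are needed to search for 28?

Search path for 28: 43 -> 6 -> 19 -> 38
Found: False
Comparisons: 4


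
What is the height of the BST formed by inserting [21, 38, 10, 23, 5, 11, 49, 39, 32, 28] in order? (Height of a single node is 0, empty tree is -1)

Insertion order: [21, 38, 10, 23, 5, 11, 49, 39, 32, 28]
Tree (level-order array): [21, 10, 38, 5, 11, 23, 49, None, None, None, None, None, 32, 39, None, 28]
Compute height bottom-up (empty subtree = -1):
  height(5) = 1 + max(-1, -1) = 0
  height(11) = 1 + max(-1, -1) = 0
  height(10) = 1 + max(0, 0) = 1
  height(28) = 1 + max(-1, -1) = 0
  height(32) = 1 + max(0, -1) = 1
  height(23) = 1 + max(-1, 1) = 2
  height(39) = 1 + max(-1, -1) = 0
  height(49) = 1 + max(0, -1) = 1
  height(38) = 1 + max(2, 1) = 3
  height(21) = 1 + max(1, 3) = 4
Height = 4


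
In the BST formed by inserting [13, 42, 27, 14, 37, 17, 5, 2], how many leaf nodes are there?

Tree built from: [13, 42, 27, 14, 37, 17, 5, 2]
Tree (level-order array): [13, 5, 42, 2, None, 27, None, None, None, 14, 37, None, 17]
Rule: A leaf has 0 children.
Per-node child counts:
  node 13: 2 child(ren)
  node 5: 1 child(ren)
  node 2: 0 child(ren)
  node 42: 1 child(ren)
  node 27: 2 child(ren)
  node 14: 1 child(ren)
  node 17: 0 child(ren)
  node 37: 0 child(ren)
Matching nodes: [2, 17, 37]
Count of leaf nodes: 3


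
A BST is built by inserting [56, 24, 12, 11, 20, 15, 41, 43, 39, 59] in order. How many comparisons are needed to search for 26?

Search path for 26: 56 -> 24 -> 41 -> 39
Found: False
Comparisons: 4


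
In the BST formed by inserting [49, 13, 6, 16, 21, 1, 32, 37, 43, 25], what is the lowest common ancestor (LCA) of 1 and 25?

Tree insertion order: [49, 13, 6, 16, 21, 1, 32, 37, 43, 25]
Tree (level-order array): [49, 13, None, 6, 16, 1, None, None, 21, None, None, None, 32, 25, 37, None, None, None, 43]
In a BST, the LCA of p=1, q=25 is the first node v on the
root-to-leaf path with p <= v <= q (go left if both < v, right if both > v).
Walk from root:
  at 49: both 1 and 25 < 49, go left
  at 13: 1 <= 13 <= 25, this is the LCA
LCA = 13


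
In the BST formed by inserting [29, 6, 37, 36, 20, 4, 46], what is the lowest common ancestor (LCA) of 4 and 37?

Tree insertion order: [29, 6, 37, 36, 20, 4, 46]
Tree (level-order array): [29, 6, 37, 4, 20, 36, 46]
In a BST, the LCA of p=4, q=37 is the first node v on the
root-to-leaf path with p <= v <= q (go left if both < v, right if both > v).
Walk from root:
  at 29: 4 <= 29 <= 37, this is the LCA
LCA = 29


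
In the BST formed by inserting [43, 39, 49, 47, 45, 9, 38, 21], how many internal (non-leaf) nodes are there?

Tree built from: [43, 39, 49, 47, 45, 9, 38, 21]
Tree (level-order array): [43, 39, 49, 9, None, 47, None, None, 38, 45, None, 21]
Rule: An internal node has at least one child.
Per-node child counts:
  node 43: 2 child(ren)
  node 39: 1 child(ren)
  node 9: 1 child(ren)
  node 38: 1 child(ren)
  node 21: 0 child(ren)
  node 49: 1 child(ren)
  node 47: 1 child(ren)
  node 45: 0 child(ren)
Matching nodes: [43, 39, 9, 38, 49, 47]
Count of internal (non-leaf) nodes: 6


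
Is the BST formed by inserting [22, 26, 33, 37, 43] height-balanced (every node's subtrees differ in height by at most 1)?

Tree (level-order array): [22, None, 26, None, 33, None, 37, None, 43]
Definition: a tree is height-balanced if, at every node, |h(left) - h(right)| <= 1 (empty subtree has height -1).
Bottom-up per-node check:
  node 43: h_left=-1, h_right=-1, diff=0 [OK], height=0
  node 37: h_left=-1, h_right=0, diff=1 [OK], height=1
  node 33: h_left=-1, h_right=1, diff=2 [FAIL (|-1-1|=2 > 1)], height=2
  node 26: h_left=-1, h_right=2, diff=3 [FAIL (|-1-2|=3 > 1)], height=3
  node 22: h_left=-1, h_right=3, diff=4 [FAIL (|-1-3|=4 > 1)], height=4
Node 33 violates the condition: |-1 - 1| = 2 > 1.
Result: Not balanced


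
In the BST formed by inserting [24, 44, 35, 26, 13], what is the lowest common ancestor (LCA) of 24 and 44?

Tree insertion order: [24, 44, 35, 26, 13]
Tree (level-order array): [24, 13, 44, None, None, 35, None, 26]
In a BST, the LCA of p=24, q=44 is the first node v on the
root-to-leaf path with p <= v <= q (go left if both < v, right if both > v).
Walk from root:
  at 24: 24 <= 24 <= 44, this is the LCA
LCA = 24


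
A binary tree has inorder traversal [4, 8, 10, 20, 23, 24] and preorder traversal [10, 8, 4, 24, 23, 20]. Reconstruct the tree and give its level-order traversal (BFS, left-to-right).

Inorder:  [4, 8, 10, 20, 23, 24]
Preorder: [10, 8, 4, 24, 23, 20]
Algorithm: preorder visits root first, so consume preorder in order;
for each root, split the current inorder slice at that value into
left-subtree inorder and right-subtree inorder, then recurse.
Recursive splits:
  root=10; inorder splits into left=[4, 8], right=[20, 23, 24]
  root=8; inorder splits into left=[4], right=[]
  root=4; inorder splits into left=[], right=[]
  root=24; inorder splits into left=[20, 23], right=[]
  root=23; inorder splits into left=[20], right=[]
  root=20; inorder splits into left=[], right=[]
Reconstructed level-order: [10, 8, 24, 4, 23, 20]


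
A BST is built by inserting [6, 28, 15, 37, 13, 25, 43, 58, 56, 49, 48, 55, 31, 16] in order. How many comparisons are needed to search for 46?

Search path for 46: 6 -> 28 -> 37 -> 43 -> 58 -> 56 -> 49 -> 48
Found: False
Comparisons: 8


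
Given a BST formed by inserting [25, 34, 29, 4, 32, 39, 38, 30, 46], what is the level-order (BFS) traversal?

Tree insertion order: [25, 34, 29, 4, 32, 39, 38, 30, 46]
Tree (level-order array): [25, 4, 34, None, None, 29, 39, None, 32, 38, 46, 30]
BFS from the root, enqueuing left then right child of each popped node:
  queue [25] -> pop 25, enqueue [4, 34], visited so far: [25]
  queue [4, 34] -> pop 4, enqueue [none], visited so far: [25, 4]
  queue [34] -> pop 34, enqueue [29, 39], visited so far: [25, 4, 34]
  queue [29, 39] -> pop 29, enqueue [32], visited so far: [25, 4, 34, 29]
  queue [39, 32] -> pop 39, enqueue [38, 46], visited so far: [25, 4, 34, 29, 39]
  queue [32, 38, 46] -> pop 32, enqueue [30], visited so far: [25, 4, 34, 29, 39, 32]
  queue [38, 46, 30] -> pop 38, enqueue [none], visited so far: [25, 4, 34, 29, 39, 32, 38]
  queue [46, 30] -> pop 46, enqueue [none], visited so far: [25, 4, 34, 29, 39, 32, 38, 46]
  queue [30] -> pop 30, enqueue [none], visited so far: [25, 4, 34, 29, 39, 32, 38, 46, 30]
Result: [25, 4, 34, 29, 39, 32, 38, 46, 30]


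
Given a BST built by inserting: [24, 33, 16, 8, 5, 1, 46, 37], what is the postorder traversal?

Tree insertion order: [24, 33, 16, 8, 5, 1, 46, 37]
Tree (level-order array): [24, 16, 33, 8, None, None, 46, 5, None, 37, None, 1]
Postorder traversal: [1, 5, 8, 16, 37, 46, 33, 24]


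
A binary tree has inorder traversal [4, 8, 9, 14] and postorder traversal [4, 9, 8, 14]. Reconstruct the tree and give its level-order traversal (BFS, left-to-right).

Inorder:   [4, 8, 9, 14]
Postorder: [4, 9, 8, 14]
Algorithm: postorder visits root last, so walk postorder right-to-left;
each value is the root of the current inorder slice — split it at that
value, recurse on the right subtree first, then the left.
Recursive splits:
  root=14; inorder splits into left=[4, 8, 9], right=[]
  root=8; inorder splits into left=[4], right=[9]
  root=9; inorder splits into left=[], right=[]
  root=4; inorder splits into left=[], right=[]
Reconstructed level-order: [14, 8, 4, 9]


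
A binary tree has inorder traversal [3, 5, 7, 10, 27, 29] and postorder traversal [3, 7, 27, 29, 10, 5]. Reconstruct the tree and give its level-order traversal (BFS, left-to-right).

Inorder:   [3, 5, 7, 10, 27, 29]
Postorder: [3, 7, 27, 29, 10, 5]
Algorithm: postorder visits root last, so walk postorder right-to-left;
each value is the root of the current inorder slice — split it at that
value, recurse on the right subtree first, then the left.
Recursive splits:
  root=5; inorder splits into left=[3], right=[7, 10, 27, 29]
  root=10; inorder splits into left=[7], right=[27, 29]
  root=29; inorder splits into left=[27], right=[]
  root=27; inorder splits into left=[], right=[]
  root=7; inorder splits into left=[], right=[]
  root=3; inorder splits into left=[], right=[]
Reconstructed level-order: [5, 3, 10, 7, 29, 27]


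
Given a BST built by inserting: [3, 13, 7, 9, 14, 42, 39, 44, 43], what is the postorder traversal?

Tree insertion order: [3, 13, 7, 9, 14, 42, 39, 44, 43]
Tree (level-order array): [3, None, 13, 7, 14, None, 9, None, 42, None, None, 39, 44, None, None, 43]
Postorder traversal: [9, 7, 39, 43, 44, 42, 14, 13, 3]


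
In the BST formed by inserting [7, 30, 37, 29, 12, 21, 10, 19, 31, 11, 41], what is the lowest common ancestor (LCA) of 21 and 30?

Tree insertion order: [7, 30, 37, 29, 12, 21, 10, 19, 31, 11, 41]
Tree (level-order array): [7, None, 30, 29, 37, 12, None, 31, 41, 10, 21, None, None, None, None, None, 11, 19]
In a BST, the LCA of p=21, q=30 is the first node v on the
root-to-leaf path with p <= v <= q (go left if both < v, right if both > v).
Walk from root:
  at 7: both 21 and 30 > 7, go right
  at 30: 21 <= 30 <= 30, this is the LCA
LCA = 30


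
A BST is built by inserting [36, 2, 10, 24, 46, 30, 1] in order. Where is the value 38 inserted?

Starting tree (level order): [36, 2, 46, 1, 10, None, None, None, None, None, 24, None, 30]
Insertion path: 36 -> 46
Result: insert 38 as left child of 46
Final tree (level order): [36, 2, 46, 1, 10, 38, None, None, None, None, 24, None, None, None, 30]


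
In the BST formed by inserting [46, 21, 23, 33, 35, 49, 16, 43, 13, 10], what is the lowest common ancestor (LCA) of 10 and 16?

Tree insertion order: [46, 21, 23, 33, 35, 49, 16, 43, 13, 10]
Tree (level-order array): [46, 21, 49, 16, 23, None, None, 13, None, None, 33, 10, None, None, 35, None, None, None, 43]
In a BST, the LCA of p=10, q=16 is the first node v on the
root-to-leaf path with p <= v <= q (go left if both < v, right if both > v).
Walk from root:
  at 46: both 10 and 16 < 46, go left
  at 21: both 10 and 16 < 21, go left
  at 16: 10 <= 16 <= 16, this is the LCA
LCA = 16


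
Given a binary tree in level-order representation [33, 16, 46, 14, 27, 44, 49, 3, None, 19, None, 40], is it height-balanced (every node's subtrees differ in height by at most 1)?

Tree (level-order array): [33, 16, 46, 14, 27, 44, 49, 3, None, 19, None, 40]
Definition: a tree is height-balanced if, at every node, |h(left) - h(right)| <= 1 (empty subtree has height -1).
Bottom-up per-node check:
  node 3: h_left=-1, h_right=-1, diff=0 [OK], height=0
  node 14: h_left=0, h_right=-1, diff=1 [OK], height=1
  node 19: h_left=-1, h_right=-1, diff=0 [OK], height=0
  node 27: h_left=0, h_right=-1, diff=1 [OK], height=1
  node 16: h_left=1, h_right=1, diff=0 [OK], height=2
  node 40: h_left=-1, h_right=-1, diff=0 [OK], height=0
  node 44: h_left=0, h_right=-1, diff=1 [OK], height=1
  node 49: h_left=-1, h_right=-1, diff=0 [OK], height=0
  node 46: h_left=1, h_right=0, diff=1 [OK], height=2
  node 33: h_left=2, h_right=2, diff=0 [OK], height=3
All nodes satisfy the balance condition.
Result: Balanced


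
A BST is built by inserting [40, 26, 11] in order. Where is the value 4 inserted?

Starting tree (level order): [40, 26, None, 11]
Insertion path: 40 -> 26 -> 11
Result: insert 4 as left child of 11
Final tree (level order): [40, 26, None, 11, None, 4]


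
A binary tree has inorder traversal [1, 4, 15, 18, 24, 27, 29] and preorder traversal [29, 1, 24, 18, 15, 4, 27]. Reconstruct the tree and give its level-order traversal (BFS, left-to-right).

Inorder:  [1, 4, 15, 18, 24, 27, 29]
Preorder: [29, 1, 24, 18, 15, 4, 27]
Algorithm: preorder visits root first, so consume preorder in order;
for each root, split the current inorder slice at that value into
left-subtree inorder and right-subtree inorder, then recurse.
Recursive splits:
  root=29; inorder splits into left=[1, 4, 15, 18, 24, 27], right=[]
  root=1; inorder splits into left=[], right=[4, 15, 18, 24, 27]
  root=24; inorder splits into left=[4, 15, 18], right=[27]
  root=18; inorder splits into left=[4, 15], right=[]
  root=15; inorder splits into left=[4], right=[]
  root=4; inorder splits into left=[], right=[]
  root=27; inorder splits into left=[], right=[]
Reconstructed level-order: [29, 1, 24, 18, 27, 15, 4]


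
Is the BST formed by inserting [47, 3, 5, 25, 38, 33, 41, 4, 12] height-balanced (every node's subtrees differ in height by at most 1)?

Tree (level-order array): [47, 3, None, None, 5, 4, 25, None, None, 12, 38, None, None, 33, 41]
Definition: a tree is height-balanced if, at every node, |h(left) - h(right)| <= 1 (empty subtree has height -1).
Bottom-up per-node check:
  node 4: h_left=-1, h_right=-1, diff=0 [OK], height=0
  node 12: h_left=-1, h_right=-1, diff=0 [OK], height=0
  node 33: h_left=-1, h_right=-1, diff=0 [OK], height=0
  node 41: h_left=-1, h_right=-1, diff=0 [OK], height=0
  node 38: h_left=0, h_right=0, diff=0 [OK], height=1
  node 25: h_left=0, h_right=1, diff=1 [OK], height=2
  node 5: h_left=0, h_right=2, diff=2 [FAIL (|0-2|=2 > 1)], height=3
  node 3: h_left=-1, h_right=3, diff=4 [FAIL (|-1-3|=4 > 1)], height=4
  node 47: h_left=4, h_right=-1, diff=5 [FAIL (|4--1|=5 > 1)], height=5
Node 5 violates the condition: |0 - 2| = 2 > 1.
Result: Not balanced


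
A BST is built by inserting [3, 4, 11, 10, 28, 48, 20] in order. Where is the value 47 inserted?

Starting tree (level order): [3, None, 4, None, 11, 10, 28, None, None, 20, 48]
Insertion path: 3 -> 4 -> 11 -> 28 -> 48
Result: insert 47 as left child of 48
Final tree (level order): [3, None, 4, None, 11, 10, 28, None, None, 20, 48, None, None, 47]


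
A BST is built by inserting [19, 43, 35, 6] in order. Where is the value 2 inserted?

Starting tree (level order): [19, 6, 43, None, None, 35]
Insertion path: 19 -> 6
Result: insert 2 as left child of 6
Final tree (level order): [19, 6, 43, 2, None, 35]


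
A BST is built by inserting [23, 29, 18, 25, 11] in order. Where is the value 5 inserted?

Starting tree (level order): [23, 18, 29, 11, None, 25]
Insertion path: 23 -> 18 -> 11
Result: insert 5 as left child of 11
Final tree (level order): [23, 18, 29, 11, None, 25, None, 5]


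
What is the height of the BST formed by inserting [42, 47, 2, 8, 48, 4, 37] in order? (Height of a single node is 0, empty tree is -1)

Insertion order: [42, 47, 2, 8, 48, 4, 37]
Tree (level-order array): [42, 2, 47, None, 8, None, 48, 4, 37]
Compute height bottom-up (empty subtree = -1):
  height(4) = 1 + max(-1, -1) = 0
  height(37) = 1 + max(-1, -1) = 0
  height(8) = 1 + max(0, 0) = 1
  height(2) = 1 + max(-1, 1) = 2
  height(48) = 1 + max(-1, -1) = 0
  height(47) = 1 + max(-1, 0) = 1
  height(42) = 1 + max(2, 1) = 3
Height = 3


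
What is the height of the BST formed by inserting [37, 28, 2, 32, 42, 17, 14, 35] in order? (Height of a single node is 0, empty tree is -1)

Insertion order: [37, 28, 2, 32, 42, 17, 14, 35]
Tree (level-order array): [37, 28, 42, 2, 32, None, None, None, 17, None, 35, 14]
Compute height bottom-up (empty subtree = -1):
  height(14) = 1 + max(-1, -1) = 0
  height(17) = 1 + max(0, -1) = 1
  height(2) = 1 + max(-1, 1) = 2
  height(35) = 1 + max(-1, -1) = 0
  height(32) = 1 + max(-1, 0) = 1
  height(28) = 1 + max(2, 1) = 3
  height(42) = 1 + max(-1, -1) = 0
  height(37) = 1 + max(3, 0) = 4
Height = 4
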